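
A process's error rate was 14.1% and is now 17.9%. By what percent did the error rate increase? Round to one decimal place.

27.0%

The change is 17.9 − 14.1 = 3.8 percentage points.
Relative to the original 14.1%, that is 3.8 ÷ 14.1 ≈ 27.0%.
So the error rate rose by 27.0%.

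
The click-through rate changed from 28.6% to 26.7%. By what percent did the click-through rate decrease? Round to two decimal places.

The change is 26.7 − 28.6 = -1.9 percentage points.
Relative to the original 28.6%, that is -1.9 ÷ 28.6 ≈ -6.64%.
So the click-through rate fell by 6.64%.

6.64%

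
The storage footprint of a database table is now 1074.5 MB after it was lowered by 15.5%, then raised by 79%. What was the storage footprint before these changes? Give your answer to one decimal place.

The overall multiplier applied was 0.845 × 1.79 = 1.51255.
So the original storage footprint was 1074.5 ÷ 1.51255 ≈ 710.4 MB.

710.4 MB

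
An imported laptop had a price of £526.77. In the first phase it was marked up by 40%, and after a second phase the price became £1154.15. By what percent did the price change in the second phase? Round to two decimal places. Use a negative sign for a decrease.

56.50%

After the first phase: £526.77 × 1.4 = £737.478.
Second-phase multiplier: £1154.15 ÷ £737.478 ≈ 1.564996.
That is a change of 56.50%.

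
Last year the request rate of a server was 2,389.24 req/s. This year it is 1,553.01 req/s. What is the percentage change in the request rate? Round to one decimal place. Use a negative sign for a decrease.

Change: 1,553.01 − 2,389.24 = -836.23.
Relative to the original: -836.23 ÷ 2,389.24 ≈ -35.0%.

-35.0%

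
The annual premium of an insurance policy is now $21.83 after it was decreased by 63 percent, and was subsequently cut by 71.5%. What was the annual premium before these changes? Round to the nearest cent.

$207.02

Undoing the 71.5% decrease: $21.83 ÷ 0.285 ≈ $76.596491.
Undoing the 63% decrease: $76.596491 ÷ 0.37 ≈ $207.02.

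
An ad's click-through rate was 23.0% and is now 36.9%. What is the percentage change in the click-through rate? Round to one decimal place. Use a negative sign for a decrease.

The change is 36.9 − 23.0 = 13.9 percentage points.
Relative to the original 23.0%, that is 13.9 ÷ 23.0 ≈ 60.4%.

60.4%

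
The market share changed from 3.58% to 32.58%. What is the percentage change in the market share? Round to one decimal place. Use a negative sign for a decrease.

810.1%

The change is 32.58 − 3.58 = 29.00 percentage points.
Relative to the original 3.58%, that is 29.00 ÷ 3.58 ≈ 810.1%.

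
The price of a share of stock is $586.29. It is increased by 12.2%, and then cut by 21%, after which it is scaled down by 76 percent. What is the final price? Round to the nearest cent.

Each change multiplies by a factor: 1.122 × 0.79 × 0.24 = 0.2127312.
$586.29 × 0.2127312 = $124.722175248 ≈ $124.72.

$124.72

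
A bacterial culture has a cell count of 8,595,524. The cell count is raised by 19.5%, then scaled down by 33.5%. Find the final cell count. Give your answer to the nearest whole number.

Apply the 19.5% increase: 8,595,524 × 1.195 = 10271651.18.
33.5% decrease: 10271651.18 × 0.665 = 6830648.0347 ≈ 6,830,648.

6,830,648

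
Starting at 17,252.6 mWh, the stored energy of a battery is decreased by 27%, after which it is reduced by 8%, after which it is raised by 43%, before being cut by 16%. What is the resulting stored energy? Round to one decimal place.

Each change multiplies by a factor: 0.73 × 0.92 × 1.43 × 0.84 = 0.80672592.
17,252.6 × 0.80672592 = 13918.119607392 ≈ 13,918.1.

13,918.1 mWh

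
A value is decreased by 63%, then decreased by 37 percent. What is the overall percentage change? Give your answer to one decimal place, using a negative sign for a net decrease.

A 63% decrease multiplies by 0.37.
Then a 37% decrease: 0.37 × 0.63 = 0.2331.
Overall factor 0.2331, i.e. -76.7%.

-76.7%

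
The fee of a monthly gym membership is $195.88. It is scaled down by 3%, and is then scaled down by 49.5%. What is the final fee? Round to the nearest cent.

$95.95

After the 3% decrease: $195.88 × 0.97 = $190.0036.
49.5% decrease: $190.0036 × 0.505 = $95.951818 ≈ $95.95.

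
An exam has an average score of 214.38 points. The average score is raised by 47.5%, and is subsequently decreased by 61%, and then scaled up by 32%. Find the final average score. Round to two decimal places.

162.79 points

Each change multiplies by a factor: 1.475 × 0.39 × 1.32 = 0.75933.
214.38 × 0.75933 = 162.7851654 ≈ 162.79.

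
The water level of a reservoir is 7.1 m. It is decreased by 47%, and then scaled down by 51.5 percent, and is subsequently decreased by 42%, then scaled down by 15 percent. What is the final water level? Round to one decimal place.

0.9 m

Each change multiplies by a factor: 0.53 × 0.485 × 0.58 × 0.85 = 0.12672565.
7.1 × 0.12672565 = 0.899752115 ≈ 0.9.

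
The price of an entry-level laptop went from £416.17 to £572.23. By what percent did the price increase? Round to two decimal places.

Change: £572.23 − £416.17 = £156.06.
Relative to the original: £156.06 ÷ £416.17 ≈ 37.50%.
So the price increased by 37.50%.

37.50%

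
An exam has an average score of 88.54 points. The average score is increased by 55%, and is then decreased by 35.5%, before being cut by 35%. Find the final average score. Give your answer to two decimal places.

After the 55% increase: 88.54 × 1.55 = 137.237.
After the 35.5% decrease: 137.237 × 0.645 = 88.517865.
Apply the 35% decrease: 88.517865 × 0.65 = 57.53661225 ≈ 57.54.

57.54 points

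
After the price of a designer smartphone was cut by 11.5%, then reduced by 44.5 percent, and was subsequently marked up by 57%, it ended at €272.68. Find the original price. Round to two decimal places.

€353.60

Undoing the 57% increase: €272.68 ÷ 1.57 ≈ €173.681529.
Undoing the 44.5% decrease: €173.681529 ÷ 0.555 ≈ €312.939692.
Undoing the 11.5% decrease: €312.939692 ÷ 0.885 ≈ €353.60.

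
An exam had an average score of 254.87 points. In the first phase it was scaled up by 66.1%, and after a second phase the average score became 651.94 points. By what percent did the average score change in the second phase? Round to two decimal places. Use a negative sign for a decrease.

After the first phase: 254.87 × 1.661 = 423.33907.
Second-phase multiplier: 651.94 ÷ 423.33907 ≈ 1.539995.
That is a change of 54.00%.

54.00%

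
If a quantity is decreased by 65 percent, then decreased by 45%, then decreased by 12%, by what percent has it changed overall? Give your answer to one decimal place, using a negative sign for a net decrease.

A 65% decrease multiplies by 0.35.
Then a 45% decrease: 0.35 × 0.55 = 0.1925.
Then a 12% decrease: 0.1925 × 0.88 = 0.1694.
Overall factor 0.1694, i.e. -83.1%.

-83.1%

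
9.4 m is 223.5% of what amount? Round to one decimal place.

9.4 m ÷ 2.235 ≈ 4.2 m.

4.2 m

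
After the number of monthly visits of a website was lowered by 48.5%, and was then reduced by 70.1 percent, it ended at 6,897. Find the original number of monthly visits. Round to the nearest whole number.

44,790

Undoing the 70.1% decrease: 6,897 ÷ 0.299 ≈ 23066.889632.
Undoing the 48.5% decrease: 23066.889632 ÷ 0.515 ≈ 44,790.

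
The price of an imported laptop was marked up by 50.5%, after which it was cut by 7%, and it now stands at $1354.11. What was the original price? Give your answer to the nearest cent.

$967.46

The overall multiplier applied was 1.505 × 0.93 = 1.39965.
So the original price was $1354.11 ÷ 1.39965 ≈ $967.46.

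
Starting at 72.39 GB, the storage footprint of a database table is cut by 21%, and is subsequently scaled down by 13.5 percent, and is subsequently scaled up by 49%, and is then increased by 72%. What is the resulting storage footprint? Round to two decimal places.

Apply the 21% decrease: 72.39 × 0.79 = 57.1881.
After the 13.5% decrease: 57.1881 × 0.865 = 49.4677065.
After the 49% increase: 49.4677065 × 1.49 = 73.706882685.
Apply the 72% increase: 73.706882685 × 1.72 = 126.7758382182 ≈ 126.78.

126.78 GB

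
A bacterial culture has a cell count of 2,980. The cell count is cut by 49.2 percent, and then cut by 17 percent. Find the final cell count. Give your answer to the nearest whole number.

1,256

Each change multiplies by a factor: 0.508 × 0.83 = 0.42164.
2,980 × 0.42164 = 1256.4872 ≈ 1,256.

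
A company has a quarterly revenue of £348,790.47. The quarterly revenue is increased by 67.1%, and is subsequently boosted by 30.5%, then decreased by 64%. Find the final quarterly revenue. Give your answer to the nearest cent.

Each change multiplies by a factor: 1.671 × 1.305 × 0.36 = 0.7850358.
£348,790.47 × 0.7850358 = £273813.005648826 ≈ £273,813.01.

£273,813.01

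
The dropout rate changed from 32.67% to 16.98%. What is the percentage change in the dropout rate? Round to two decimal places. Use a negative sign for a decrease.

-48.03%

The change is 16.98 − 32.67 = -15.69 percentage points.
Relative to the original 32.67%, that is -15.69 ÷ 32.67 ≈ -48.03%.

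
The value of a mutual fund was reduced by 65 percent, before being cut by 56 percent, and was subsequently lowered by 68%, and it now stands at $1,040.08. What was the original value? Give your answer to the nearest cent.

The overall multiplier applied was 0.35 × 0.44 × 0.32 = 0.04928.
So the original value was $1,040.08 ÷ 0.04928 ≈ $21,105.52.

$21,105.52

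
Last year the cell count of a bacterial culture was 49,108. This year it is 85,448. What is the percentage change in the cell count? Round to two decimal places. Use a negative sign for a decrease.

Change: 85,448 − 49,108 = 36,340.
Relative to the original: 36,340 ÷ 49,108 ≈ 74.00%.

74.00%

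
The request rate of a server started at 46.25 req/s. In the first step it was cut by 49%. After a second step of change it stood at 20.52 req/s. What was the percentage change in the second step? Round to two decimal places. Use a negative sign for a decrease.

-13.00%

After the first step: 46.25 × 0.51 = 23.5875.
Second-step multiplier: 20.52 ÷ 23.5875 ≈ 0.869952.
That is a change of -13.00%.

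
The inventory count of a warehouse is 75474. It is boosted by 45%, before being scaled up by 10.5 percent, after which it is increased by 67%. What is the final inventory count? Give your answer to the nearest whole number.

Each change multiplies by a factor: 1.45 × 1.105 × 1.67 = 2.6757575.
75474 × 2.6757575 = 201950.121555 ≈ 201950.

201950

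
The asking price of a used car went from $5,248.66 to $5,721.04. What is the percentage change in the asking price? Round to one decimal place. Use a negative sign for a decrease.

Change: $5,721.04 − $5,248.66 = $472.38.
Relative to the original: $472.38 ÷ $5,248.66 ≈ 9.0%.

9.0%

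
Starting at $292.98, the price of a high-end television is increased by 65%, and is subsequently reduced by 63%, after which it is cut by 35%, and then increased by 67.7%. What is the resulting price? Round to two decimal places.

Apply the 65% increase: $292.98 × 1.65 = $483.417.
After the 63% decrease: $483.417 × 0.37 = $178.86429.
After the 35% decrease: $178.86429 × 0.65 = $116.2617885.
67.7% increase: $116.2617885 × 1.677 = $194.9710193145 ≈ $194.97.

$194.97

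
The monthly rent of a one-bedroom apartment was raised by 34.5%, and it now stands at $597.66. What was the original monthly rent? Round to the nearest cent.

$444.36

The overall multiplier applied was 1.345.
So the original monthly rent was $597.66 ÷ 1.345 ≈ $444.36.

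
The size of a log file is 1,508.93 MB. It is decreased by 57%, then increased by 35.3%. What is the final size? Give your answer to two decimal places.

Apply the 57% decrease: 1,508.93 × 0.43 = 648.8399.
After the 35.3% increase: 648.8399 × 1.353 = 877.8803847 ≈ 877.88.

877.88 MB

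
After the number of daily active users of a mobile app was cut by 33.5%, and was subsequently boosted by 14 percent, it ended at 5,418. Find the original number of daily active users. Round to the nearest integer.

Undoing the 14% increase: 5,418 ÷ 1.14 ≈ 4752.631579.
Undoing the 33.5% decrease: 4752.631579 ÷ 0.665 ≈ 7,147.

7,147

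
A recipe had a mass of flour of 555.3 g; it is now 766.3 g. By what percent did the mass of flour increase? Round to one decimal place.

38.0%

Change: 766.3 − 555.3 = 211.0.
Relative to the original: 211.0 ÷ 555.3 ≈ 38.0%.
So the mass of flour increased by 38.0%.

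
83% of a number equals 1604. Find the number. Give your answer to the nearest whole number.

1604 ÷ 0.83 ≈ 1933.

1933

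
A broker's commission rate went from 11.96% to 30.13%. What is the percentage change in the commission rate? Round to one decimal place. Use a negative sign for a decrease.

The change is 30.13 − 11.96 = 18.17 percentage points.
Relative to the original 11.96%, that is 18.17 ÷ 11.96 ≈ 151.9%.

151.9%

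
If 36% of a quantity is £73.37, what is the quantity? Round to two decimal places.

£73.37 ÷ 0.36 ≈ £203.81.

£203.81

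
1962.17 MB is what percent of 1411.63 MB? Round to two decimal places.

139.00%

1962.17 MB ÷ 1411.63 MB ≈ 139.00%.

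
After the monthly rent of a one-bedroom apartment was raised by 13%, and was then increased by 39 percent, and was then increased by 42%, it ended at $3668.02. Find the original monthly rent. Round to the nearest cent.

$1644.56

The overall multiplier applied was 1.13 × 1.39 × 1.42 = 2.230394.
So the original monthly rent was $3668.02 ÷ 2.230394 ≈ $1644.56.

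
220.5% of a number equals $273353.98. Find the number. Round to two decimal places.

$123970.06

$273353.98 ÷ 2.205 ≈ $123970.06.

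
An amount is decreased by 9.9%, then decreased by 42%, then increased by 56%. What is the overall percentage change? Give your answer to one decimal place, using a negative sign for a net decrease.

The combined multiplier is 0.901 × 0.58 × 1.56 = 0.8152248.
That corresponds to a decrease of 18.5%.

-18.5%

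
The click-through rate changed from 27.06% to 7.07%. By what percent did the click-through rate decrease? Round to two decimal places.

73.87%

The change is 7.07 − 27.06 = -19.99 percentage points.
Relative to the original 27.06%, that is -19.99 ÷ 27.06 ≈ -73.87%.
So the click-through rate fell by 73.87%.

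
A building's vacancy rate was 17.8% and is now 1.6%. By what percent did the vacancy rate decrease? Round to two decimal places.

The change is 1.6 − 17.8 = -16.2 percentage points.
Relative to the original 17.8%, that is -16.2 ÷ 17.8 ≈ -91.01%.
So the vacancy rate fell by 91.01%.

91.01%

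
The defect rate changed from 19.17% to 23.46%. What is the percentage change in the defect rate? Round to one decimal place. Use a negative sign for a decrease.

The change is 23.46 − 19.17 = 4.29 percentage points.
Relative to the original 19.17%, that is 4.29 ÷ 19.17 ≈ 22.4%.

22.4%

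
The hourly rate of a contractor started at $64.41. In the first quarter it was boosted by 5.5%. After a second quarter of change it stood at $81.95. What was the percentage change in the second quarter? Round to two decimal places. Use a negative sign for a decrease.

After the first quarter: $64.41 × 1.055 = $67.95255.
Second-quarter multiplier: $81.95 ÷ $67.95255 ≈ 1.205989.
That is a change of 20.60%.

20.60%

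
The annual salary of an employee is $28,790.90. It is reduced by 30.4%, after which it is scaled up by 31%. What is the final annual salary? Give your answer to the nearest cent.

Each change multiplies by a factor: 0.696 × 1.31 = 0.91176.
$28,790.90 × 0.91176 = $26250.390984 ≈ $26,250.39.

$26,250.39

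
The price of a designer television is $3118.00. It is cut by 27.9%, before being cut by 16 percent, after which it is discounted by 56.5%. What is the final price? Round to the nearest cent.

Each change multiplies by a factor: 0.721 × 0.84 × 0.435 = 0.2634534.
$3118.00 × 0.2634534 = $821.4477012 ≈ $821.45.

$821.45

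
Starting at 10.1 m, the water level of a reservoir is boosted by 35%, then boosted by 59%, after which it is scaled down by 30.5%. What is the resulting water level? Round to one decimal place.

Each change multiplies by a factor: 1.35 × 1.59 × 0.695 = 1.4918175.
10.1 × 1.4918175 = 15.06735675 ≈ 15.1.

15.1 m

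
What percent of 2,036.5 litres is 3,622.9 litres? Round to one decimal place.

3,622.9 litres ÷ 2,036.5 litres ≈ 177.9%.

177.9%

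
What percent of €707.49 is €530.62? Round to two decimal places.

€530.62 ÷ €707.49 ≈ 75.00%.

75.00%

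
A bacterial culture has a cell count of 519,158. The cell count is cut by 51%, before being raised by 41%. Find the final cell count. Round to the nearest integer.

358,686

Each change multiplies by a factor: 0.49 × 1.41 = 0.6909.
519,158 × 0.6909 = 358686.2622 ≈ 358,686.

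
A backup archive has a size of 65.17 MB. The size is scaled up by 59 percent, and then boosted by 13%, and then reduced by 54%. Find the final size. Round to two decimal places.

Each change multiplies by a factor: 1.59 × 1.13 × 0.46 = 0.826482.
65.17 × 0.826482 = 53.86183194 ≈ 53.86.

53.86 MB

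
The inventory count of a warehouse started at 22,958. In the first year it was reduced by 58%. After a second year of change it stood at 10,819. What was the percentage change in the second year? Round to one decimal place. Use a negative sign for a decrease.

After the first year: 22,958 × 0.42 = 9642.36.
Second-year multiplier: 10,819 ÷ 9642.36 ≈ 1.12203.
That is a change of 12.2%.

12.2%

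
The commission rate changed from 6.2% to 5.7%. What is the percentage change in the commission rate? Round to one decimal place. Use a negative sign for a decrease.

-8.1%

The change is 5.7 − 6.2 = -0.5 percentage points.
Relative to the original 6.2%, that is -0.5 ÷ 6.2 ≈ -8.1%.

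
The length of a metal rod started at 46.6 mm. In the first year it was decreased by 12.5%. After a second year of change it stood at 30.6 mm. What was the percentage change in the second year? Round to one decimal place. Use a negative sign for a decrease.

After the first year: 46.6 × 0.875 = 40.775.
Second-year multiplier: 30.6 ÷ 40.775 ≈ 0.75046.
That is a change of -25.0%.

-25.0%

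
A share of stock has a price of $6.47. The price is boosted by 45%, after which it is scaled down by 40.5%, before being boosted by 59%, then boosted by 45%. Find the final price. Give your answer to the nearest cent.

$12.87

Each change multiplies by a factor: 1.45 × 0.595 × 1.59 × 1.45 = 1.989070125.
$6.47 × 1.989070125 = $12.86928370875 ≈ $12.87.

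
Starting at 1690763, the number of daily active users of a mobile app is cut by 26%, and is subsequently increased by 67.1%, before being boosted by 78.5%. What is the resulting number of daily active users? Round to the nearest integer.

3731893

Each change multiplies by a factor: 0.74 × 1.671 × 1.785 = 2.2072239.
1690763 × 2.2072239 = 3731892.5028357 ≈ 3731893.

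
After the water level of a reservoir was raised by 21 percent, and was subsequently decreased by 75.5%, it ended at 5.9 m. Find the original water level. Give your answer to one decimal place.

19.9 m

Undoing the 75.5% decrease: 5.9 ÷ 0.245 ≈ 24.081633.
Undoing the 21% increase: 24.081633 ÷ 1.21 ≈ 19.9 m.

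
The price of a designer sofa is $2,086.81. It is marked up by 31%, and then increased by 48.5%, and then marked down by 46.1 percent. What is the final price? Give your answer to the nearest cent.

$2,188.11

After the 31% increase: $2,086.81 × 1.31 = $2733.7211.
48.5% increase: $2733.7211 × 1.485 = $4059.5758335.
46.1% decrease: $4059.5758335 × 0.539 = $2188.1113742565 ≈ $2,188.11.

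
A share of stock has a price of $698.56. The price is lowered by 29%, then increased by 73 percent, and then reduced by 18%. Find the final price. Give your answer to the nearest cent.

Each change multiplies by a factor: 0.71 × 1.73 × 0.82 = 1.007206.
$698.56 × 1.007206 = $703.59382336 ≈ $703.59.

$703.59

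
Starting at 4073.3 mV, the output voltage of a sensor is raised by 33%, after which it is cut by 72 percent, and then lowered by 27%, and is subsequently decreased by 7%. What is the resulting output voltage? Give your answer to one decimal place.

Each change multiplies by a factor: 1.33 × 0.28 × 0.73 × 0.93 = 0.25282236.
4073.3 × 0.25282236 = 1029.821318988 ≈ 1029.8.

1029.8 mV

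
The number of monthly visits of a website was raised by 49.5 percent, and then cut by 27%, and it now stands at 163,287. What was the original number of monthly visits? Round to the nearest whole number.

149,619

The overall multiplier applied was 1.495 × 0.73 = 1.09135.
So the original number of monthly visits was 163,287 ÷ 1.09135 ≈ 149,619.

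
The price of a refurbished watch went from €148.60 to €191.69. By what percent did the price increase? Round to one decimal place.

29.0%

Change: €191.69 − €148.60 = €43.09.
Relative to the original: €43.09 ÷ €148.60 ≈ 29.0%.
So the price increased by 29.0%.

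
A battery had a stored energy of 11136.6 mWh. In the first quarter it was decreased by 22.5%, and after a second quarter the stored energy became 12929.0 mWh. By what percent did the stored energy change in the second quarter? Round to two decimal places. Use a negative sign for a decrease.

49.80%

After the first quarter: 11136.6 × 0.775 = 8630.865.
Second-quarter multiplier: 12929.0 ÷ 8630.865 ≈ 1.497996.
That is a change of 49.80%.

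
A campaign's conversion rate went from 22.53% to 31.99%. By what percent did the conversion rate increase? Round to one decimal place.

42.0%

The change is 31.99 − 22.53 = 9.46 percentage points.
Relative to the original 22.53%, that is 9.46 ÷ 22.53 ≈ 42.0%.
So the conversion rate rose by 42.0%.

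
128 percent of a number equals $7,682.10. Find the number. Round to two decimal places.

$7,682.10 ÷ 1.28 ≈ $6,001.64.

$6,001.64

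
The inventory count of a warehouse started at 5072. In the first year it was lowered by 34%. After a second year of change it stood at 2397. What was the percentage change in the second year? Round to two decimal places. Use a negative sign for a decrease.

After the first year: 5072 × 0.66 = 3347.52.
Second-year multiplier: 2397 ÷ 3347.52 ≈ 0.716052.
That is a change of -28.39%.

-28.39%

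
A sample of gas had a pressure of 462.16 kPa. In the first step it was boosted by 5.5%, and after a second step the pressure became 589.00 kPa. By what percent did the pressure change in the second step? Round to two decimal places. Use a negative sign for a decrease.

After the first step: 462.16 × 1.055 = 487.5788.
Second-step multiplier: 589.00 ÷ 487.5788 ≈ 1.20801.
That is a change of 20.80%.

20.80%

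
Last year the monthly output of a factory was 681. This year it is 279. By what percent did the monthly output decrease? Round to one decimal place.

59.0%

Change: 279 − 681 = -402.
Relative to the original: -402 ÷ 681 ≈ -59.0%.
So the monthly output decreased by 59.0%.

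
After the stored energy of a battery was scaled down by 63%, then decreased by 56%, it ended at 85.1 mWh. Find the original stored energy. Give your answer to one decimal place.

Undoing the 56% decrease: 85.1 ÷ 0.44 ≈ 193.409091.
Undoing the 63% decrease: 193.409091 ÷ 0.37 ≈ 522.7 mWh.

522.7 mWh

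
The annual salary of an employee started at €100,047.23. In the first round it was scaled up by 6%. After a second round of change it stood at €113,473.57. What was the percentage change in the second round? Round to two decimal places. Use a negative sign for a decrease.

7.00%

After the first round: €100,047.23 × 1.06 = €106050.0638.
Second-round multiplier: €113,473.57 ÷ €106050.0638 ≈ 1.07.
That is a change of 7.00%.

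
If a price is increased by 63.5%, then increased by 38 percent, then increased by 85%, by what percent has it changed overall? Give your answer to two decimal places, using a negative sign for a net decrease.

317.42%

A 63.5% increase multiplies by 1.635.
Then a 38% increase: 1.635 × 1.38 = 2.2563.
Then an 85% increase: 2.2563 × 1.85 = 4.174155.
Overall factor 4.174155, i.e. 317.42%.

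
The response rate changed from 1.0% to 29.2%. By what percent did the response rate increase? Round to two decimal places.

The change is 29.2 − 1.0 = 28.2 percentage points.
Relative to the original 1.0%, that is 28.2 ÷ 1.0 = 2820.00%.
So the response rate rose by 2820.00%.

2820.00%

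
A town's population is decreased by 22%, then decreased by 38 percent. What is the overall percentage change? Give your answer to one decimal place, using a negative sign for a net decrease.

-51.6%

The combined multiplier is 0.78 × 0.62 = 0.4836.
That corresponds to a decrease of 51.6%.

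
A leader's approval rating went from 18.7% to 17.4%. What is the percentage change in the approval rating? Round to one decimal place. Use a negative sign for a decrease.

The change is 17.4 − 18.7 = -1.3 percentage points.
Relative to the original 18.7%, that is -1.3 ÷ 18.7 ≈ -7.0%.

-7.0%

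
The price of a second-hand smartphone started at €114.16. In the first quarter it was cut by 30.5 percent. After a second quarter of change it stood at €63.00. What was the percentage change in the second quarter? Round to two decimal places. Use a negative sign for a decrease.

After the first quarter: €114.16 × 0.695 = €79.3412.
Second-quarter multiplier: €63.00 ÷ €79.3412 ≈ 0.794039.
That is a change of -20.60%.

-20.60%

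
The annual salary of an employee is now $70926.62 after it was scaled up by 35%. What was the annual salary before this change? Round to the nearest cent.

$52538.24

The overall multiplier applied was 1.35.
So the original annual salary was $70926.62 ÷ 1.35 ≈ $52538.24.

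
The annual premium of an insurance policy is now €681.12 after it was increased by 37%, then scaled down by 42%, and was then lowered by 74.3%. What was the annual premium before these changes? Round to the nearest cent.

€3335.35

The overall multiplier applied was 1.37 × 0.58 × 0.257 = 0.2042122.
So the original annual premium was €681.12 ÷ 0.2042122 ≈ €3335.35.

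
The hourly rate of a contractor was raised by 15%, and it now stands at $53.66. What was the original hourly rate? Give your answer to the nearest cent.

$46.66

The overall multiplier applied was 1.15.
So the original hourly rate was $53.66 ÷ 1.15 ≈ $46.66.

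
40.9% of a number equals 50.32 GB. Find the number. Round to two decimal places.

123.03 GB

50.32 GB ÷ 0.409 ≈ 123.03 GB.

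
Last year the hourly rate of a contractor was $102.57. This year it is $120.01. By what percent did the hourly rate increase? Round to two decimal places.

Change: $120.01 − $102.57 = $17.44.
Relative to the original: $17.44 ÷ $102.57 ≈ 17.00%.
So the hourly rate increased by 17.00%.

17.00%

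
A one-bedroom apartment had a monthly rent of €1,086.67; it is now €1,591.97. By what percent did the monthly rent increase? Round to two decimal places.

46.50%

Change: €1,591.97 − €1,086.67 = €505.30.
Relative to the original: €505.30 ÷ €1,086.67 ≈ 46.50%.
So the monthly rent increased by 46.50%.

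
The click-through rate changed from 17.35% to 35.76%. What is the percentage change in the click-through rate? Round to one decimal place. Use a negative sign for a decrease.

The change is 35.76 − 17.35 = 18.41 percentage points.
Relative to the original 17.35%, that is 18.41 ÷ 17.35 ≈ 106.1%.

106.1%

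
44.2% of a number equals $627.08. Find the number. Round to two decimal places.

$627.08 ÷ 0.442 ≈ $1,418.73.

$1,418.73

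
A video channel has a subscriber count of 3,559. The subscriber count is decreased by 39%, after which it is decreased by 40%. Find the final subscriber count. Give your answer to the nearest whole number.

Apply the 39% decrease: 3,559 × 0.61 = 2170.99.
40% decrease: 2170.99 × 0.6 = 1302.594 ≈ 1,303.

1,303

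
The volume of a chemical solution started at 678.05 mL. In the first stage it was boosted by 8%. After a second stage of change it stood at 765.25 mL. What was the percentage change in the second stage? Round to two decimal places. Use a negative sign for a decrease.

4.50%

After the first stage: 678.05 × 1.08 = 732.294.
Second-stage multiplier: 765.25 ÷ 732.294 ≈ 1.045004.
That is a change of 4.50%.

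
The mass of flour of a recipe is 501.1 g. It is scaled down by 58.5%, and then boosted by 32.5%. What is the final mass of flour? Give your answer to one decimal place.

275.5 g

Each change multiplies by a factor: 0.415 × 1.325 = 0.549875.
501.1 × 0.549875 = 275.5423625 ≈ 275.5.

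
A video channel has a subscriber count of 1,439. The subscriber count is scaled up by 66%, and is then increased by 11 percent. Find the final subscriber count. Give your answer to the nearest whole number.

66% increase: 1,439 × 1.66 = 2388.74.
Apply the 11% increase: 2388.74 × 1.11 = 2651.5014 ≈ 2,652.

2,652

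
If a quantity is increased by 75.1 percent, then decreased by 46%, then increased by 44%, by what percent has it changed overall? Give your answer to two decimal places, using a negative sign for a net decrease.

36.16%

The combined multiplier is 1.751 × 0.54 × 1.44 = 1.3615776.
That corresponds to an increase of 36.16%.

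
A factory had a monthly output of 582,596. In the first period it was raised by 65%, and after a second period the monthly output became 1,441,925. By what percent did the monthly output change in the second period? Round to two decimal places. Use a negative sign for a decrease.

After the first period: 582,596 × 1.65 = 961283.4.
Second-period multiplier: 1,441,925 ÷ 961283.4 ≈ 1.5.
That is a change of 50.00%.

50.00%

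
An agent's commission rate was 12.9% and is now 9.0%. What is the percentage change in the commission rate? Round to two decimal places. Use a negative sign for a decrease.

-30.23%

The change is 9.0 − 12.9 = -3.9 percentage points.
Relative to the original 12.9%, that is -3.9 ÷ 12.9 ≈ -30.23%.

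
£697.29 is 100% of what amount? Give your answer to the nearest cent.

£697.29 ÷ 1 = £697.29.

£697.29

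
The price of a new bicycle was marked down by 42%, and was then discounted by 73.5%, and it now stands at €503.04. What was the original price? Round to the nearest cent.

€3272.87

The overall multiplier applied was 0.58 × 0.265 = 0.1537.
So the original price was €503.04 ÷ 0.1537 ≈ €3272.87.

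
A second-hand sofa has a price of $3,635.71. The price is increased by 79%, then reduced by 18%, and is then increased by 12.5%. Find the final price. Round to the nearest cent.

Each change multiplies by a factor: 1.79 × 0.82 × 1.125 = 1.651275.
$3,635.71 × 1.651275 = $6003.55703025 ≈ $6,003.56.

$6,003.56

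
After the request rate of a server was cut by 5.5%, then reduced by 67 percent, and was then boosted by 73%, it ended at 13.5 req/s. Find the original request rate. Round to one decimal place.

25.0 req/s

Undoing the 73% increase: 13.5 ÷ 1.73 ≈ 7.803468.
Undoing the 67% decrease: 7.803468 ÷ 0.33 ≈ 23.646873.
Undoing the 5.5% decrease: 23.646873 ÷ 0.945 ≈ 25.0 req/s.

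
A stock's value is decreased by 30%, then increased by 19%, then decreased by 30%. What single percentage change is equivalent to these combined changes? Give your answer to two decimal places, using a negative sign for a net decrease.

The combined multiplier is 0.7 × 1.19 × 0.7 = 0.5831.
That corresponds to a decrease of 41.69%.

-41.69%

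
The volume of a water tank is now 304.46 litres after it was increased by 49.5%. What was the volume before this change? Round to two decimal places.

203.65 litres

The overall multiplier applied was 1.495.
So the original volume was 304.46 ÷ 1.495 ≈ 203.65 litres.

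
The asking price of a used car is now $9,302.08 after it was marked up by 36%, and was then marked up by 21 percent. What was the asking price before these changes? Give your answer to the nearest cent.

The overall multiplier applied was 1.36 × 1.21 = 1.6456.
So the original asking price was $9,302.08 ÷ 1.6456 ≈ $5,652.70.

$5,652.70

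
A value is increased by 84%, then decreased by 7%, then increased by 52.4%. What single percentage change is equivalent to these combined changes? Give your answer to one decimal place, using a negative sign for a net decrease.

An 84% increase multiplies by 1.84.
Then a 7% decrease: 1.84 × 0.93 = 1.7112.
Then a 52.4% increase: 1.7112 × 1.524 = 2.6078688.
Overall factor 2.6078688, i.e. 160.8%.

160.8%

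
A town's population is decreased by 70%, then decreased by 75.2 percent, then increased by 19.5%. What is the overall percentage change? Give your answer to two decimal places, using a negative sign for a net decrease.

-91.11%

The combined multiplier is 0.3 × 0.248 × 1.195 = 0.088908.
That corresponds to a decrease of 91.11%.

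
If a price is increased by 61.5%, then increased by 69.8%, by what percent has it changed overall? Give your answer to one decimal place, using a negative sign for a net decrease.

A 61.5% increase multiplies by 1.615.
Then a 69.8% increase: 1.615 × 1.698 = 2.74227.
Overall factor 2.74227, i.e. 174.2%.

174.2%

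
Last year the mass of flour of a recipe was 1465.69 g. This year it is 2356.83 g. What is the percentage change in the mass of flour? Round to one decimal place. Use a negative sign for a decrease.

60.8%

Change: 2356.83 − 1465.69 = 891.14.
Relative to the original: 891.14 ÷ 1465.69 ≈ 60.8%.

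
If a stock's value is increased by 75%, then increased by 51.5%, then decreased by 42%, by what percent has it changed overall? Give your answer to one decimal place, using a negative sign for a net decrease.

53.8%

A 75% increase multiplies by 1.75.
Then a 51.5% increase: 1.75 × 1.515 = 2.65125.
Then a 42% decrease: 2.65125 × 0.58 = 1.537725.
Overall factor 1.537725, i.e. 53.8%.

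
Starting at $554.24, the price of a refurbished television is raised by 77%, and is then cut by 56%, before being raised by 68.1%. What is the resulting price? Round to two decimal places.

$725.59

Each change multiplies by a factor: 1.77 × 0.44 × 1.681 = 1.3091628.
$554.24 × 1.3091628 = $725.590390272 ≈ $725.59.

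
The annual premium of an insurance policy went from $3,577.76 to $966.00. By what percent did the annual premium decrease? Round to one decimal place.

73.0%

Change: $966.00 − $3,577.76 = -$2,611.76.
Relative to the original: -$2,611.76 ÷ $3,577.76 ≈ -73.0%.
So the annual premium decreased by 73.0%.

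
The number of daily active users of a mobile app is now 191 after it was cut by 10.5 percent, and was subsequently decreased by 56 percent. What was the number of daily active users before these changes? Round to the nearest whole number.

Undoing the 56% decrease: 191 ÷ 0.44 ≈ 434.090909.
Undoing the 10.5% decrease: 434.090909 ÷ 0.895 ≈ 485.

485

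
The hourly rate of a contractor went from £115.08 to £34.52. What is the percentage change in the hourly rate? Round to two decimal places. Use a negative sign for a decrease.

-70.00%

Change: £34.52 − £115.08 = -£80.56.
Relative to the original: -£80.56 ÷ £115.08 ≈ -70.00%.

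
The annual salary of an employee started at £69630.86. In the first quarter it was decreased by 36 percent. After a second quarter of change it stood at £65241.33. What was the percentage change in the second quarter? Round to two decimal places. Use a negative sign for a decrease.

46.40%

After the first quarter: £69630.86 × 0.64 = £44563.7504.
Second-quarter multiplier: £65241.33 ÷ £44563.7504 ≈ 1.464.
That is a change of 46.40%.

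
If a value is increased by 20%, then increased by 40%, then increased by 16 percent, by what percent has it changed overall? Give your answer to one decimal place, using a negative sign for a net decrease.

94.9%

The combined multiplier is 1.2 × 1.4 × 1.16 = 1.9488.
That corresponds to an increase of 94.9%.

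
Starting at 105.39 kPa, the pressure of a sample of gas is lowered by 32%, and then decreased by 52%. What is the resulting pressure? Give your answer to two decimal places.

32% decrease: 105.39 × 0.68 = 71.6652.
Apply the 52% decrease: 71.6652 × 0.48 = 34.399296 ≈ 34.40.

34.40 kPa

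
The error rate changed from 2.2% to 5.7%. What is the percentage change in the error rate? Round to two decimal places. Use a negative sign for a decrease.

159.09%

The change is 5.7 − 2.2 = 3.5 percentage points.
Relative to the original 2.2%, that is 3.5 ÷ 2.2 ≈ 159.09%.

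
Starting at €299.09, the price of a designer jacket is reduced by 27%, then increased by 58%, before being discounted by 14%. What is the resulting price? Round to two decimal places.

After the 27% decrease: €299.09 × 0.73 = €218.3357.
58% increase: €218.3357 × 1.58 = €344.970406.
Apply the 14% decrease: €344.970406 × 0.86 = €296.67454916 ≈ €296.67.

€296.67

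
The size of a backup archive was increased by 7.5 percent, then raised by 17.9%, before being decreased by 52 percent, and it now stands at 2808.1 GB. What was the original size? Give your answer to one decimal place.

The overall multiplier applied was 1.075 × 1.179 × 0.48 = 0.608364.
So the original size was 2808.1 ÷ 0.608364 ≈ 4615.8 GB.

4615.8 GB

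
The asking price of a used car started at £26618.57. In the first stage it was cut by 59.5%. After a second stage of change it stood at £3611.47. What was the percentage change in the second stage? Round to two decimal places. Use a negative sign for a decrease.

After the first stage: £26618.57 × 0.405 = £10780.52085.
Second-stage multiplier: £3611.47 ÷ £10780.52085 ≈ 0.335.
That is a change of -66.50%.

-66.50%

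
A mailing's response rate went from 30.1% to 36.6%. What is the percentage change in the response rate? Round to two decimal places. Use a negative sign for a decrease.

The change is 36.6 − 30.1 = 6.5 percentage points.
Relative to the original 30.1%, that is 6.5 ÷ 30.1 ≈ 21.59%.

21.59%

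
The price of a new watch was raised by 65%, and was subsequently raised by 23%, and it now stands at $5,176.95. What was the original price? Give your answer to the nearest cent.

$2,550.85

The overall multiplier applied was 1.65 × 1.23 = 2.0295.
So the original price was $5,176.95 ÷ 2.0295 ≈ $2,550.85.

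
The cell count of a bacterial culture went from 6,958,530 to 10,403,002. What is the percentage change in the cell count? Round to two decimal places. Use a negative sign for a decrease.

Change: 10,403,002 − 6,958,530 = 3,444,472.
Relative to the original: 3,444,472 ÷ 6,958,530 ≈ 49.50%.

49.50%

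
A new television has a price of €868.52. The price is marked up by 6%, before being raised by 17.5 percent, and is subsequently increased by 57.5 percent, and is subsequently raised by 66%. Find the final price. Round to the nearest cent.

Each change multiplies by a factor: 1.06 × 1.175 × 1.575 × 1.66 = 3.25635975.
€868.52 × 3.25635975 = €2828.21357007 ≈ €2828.21.

€2828.21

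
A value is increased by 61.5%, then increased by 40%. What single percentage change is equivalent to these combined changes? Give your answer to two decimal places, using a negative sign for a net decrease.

126.10%

A 61.5% increase multiplies by 1.615.
Then a 40% increase: 1.615 × 1.4 = 2.261.
Overall factor 2.261, i.e. 126.10%.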